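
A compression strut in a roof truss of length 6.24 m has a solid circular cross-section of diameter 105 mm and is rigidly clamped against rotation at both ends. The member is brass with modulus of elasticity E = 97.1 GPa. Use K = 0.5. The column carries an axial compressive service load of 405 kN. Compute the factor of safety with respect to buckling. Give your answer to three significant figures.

n ≈ 1.45

I = πd⁴/64 = π×105⁴/64 = 5.967×10^6 mm⁴
I = 5.967×10^6 mm⁴ = 5.967×10^-6 m⁴
Effective length L_e = K·L = 0.5 × 6.24 = 3.120 m
P_cr = π²EI / L_e² = π² × 97.1×10⁹ × 5.967×10^-6 / 3.120² = 5.874×10^5 N
Factor of safety n = P_cr / P = 587.40 / 405 = 1.45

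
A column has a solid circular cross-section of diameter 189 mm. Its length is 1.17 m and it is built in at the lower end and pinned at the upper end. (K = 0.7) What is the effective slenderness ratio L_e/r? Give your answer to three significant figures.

λ ≈ 17.3

I = πd⁴/64 = π×189⁴/64 = 6.264×10^7 mm⁴
A = 2.806×10^4 mm²;  r_min = √(I/A) = √(6.264×10^7/2.806×10^4) = 47.25 mm
L_e = K·L = 0.7 × 1.17 m = 0.8190 m = 819.00 mm
λ = L_e / r_min = 819.00 / 47.25 = 17.3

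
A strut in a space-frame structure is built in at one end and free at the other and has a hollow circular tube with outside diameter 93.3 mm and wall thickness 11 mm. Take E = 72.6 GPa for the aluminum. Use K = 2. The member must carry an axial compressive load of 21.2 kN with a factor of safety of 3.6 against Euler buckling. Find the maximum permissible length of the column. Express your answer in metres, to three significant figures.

Inner diameter d_i = 93.3 − 2×11 = 71.30 mm
I = π(d_o⁴ − d_i⁴)/64 = π(93.3⁴ − 71.30⁴)/64 = 2.451×10^6 mm⁴
I = 2.451×10^-6 m⁴
Required critical load P_cr = n·P = 3.6 × 21.2 = 76.32 kN = 7.632×10^4 N
From P_cr = π²EI/(K·L)²:  L = (1/K)·√(π²EI/P_cr) = (1/2)·√(π²×7.26×10^10×2.451×10^-6/7.632×10^4)
L = 2.40 m

L_max ≈ 2.40 m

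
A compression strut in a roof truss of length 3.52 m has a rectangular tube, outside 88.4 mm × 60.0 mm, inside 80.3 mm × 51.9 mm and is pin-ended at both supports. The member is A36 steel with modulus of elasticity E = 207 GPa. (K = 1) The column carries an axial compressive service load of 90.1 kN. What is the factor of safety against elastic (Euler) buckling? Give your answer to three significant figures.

Weak-axis I_min = (h_o·b_o³ − h_i·b_i³)/12 with b_o = 60.0, b_i = 51.90 mm (shorter outer/inner sides).
I_min = (88.4×60.0³ − 80.30×51.90³)/12 = 6.557×10^5 mm⁴
I = 6.557×10^5 mm⁴ = 6.557×10^-7 m⁴
Effective length L_e = K·L = 1 × 3.52 = 3.520 m
P_cr = π²EI / L_e² = π² × 207×10⁹ × 6.557×10^-7 / 3.520² = 1.081×10^5 N
Factor of safety n = P_cr / P = 108.12 / 90.1 = 1.20

n ≈ 1.20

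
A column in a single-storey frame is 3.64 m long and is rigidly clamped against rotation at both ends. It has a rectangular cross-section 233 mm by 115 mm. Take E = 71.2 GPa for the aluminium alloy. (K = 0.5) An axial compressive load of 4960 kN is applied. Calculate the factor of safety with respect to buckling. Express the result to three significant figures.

n ≈ 1.26

Buckling occurs about the weak axis: I_min = h·b³/12 with b = 115 mm (the shorter side).
I_min = 233×115³/12 = 2.953×10^7 mm⁴
I = 2.953×10^7 mm⁴ = 2.953×10^-5 m⁴
Effective length L_e = K·L = 0.5 × 3.64 = 1.820 m
P_cr = π²EI / L_e² = π² × 71.2×10⁹ × 2.953×10^-5 / 1.820² = 6.265×10^6 N
Factor of safety n = P_cr / P = 6264.8 / 4960 = 1.26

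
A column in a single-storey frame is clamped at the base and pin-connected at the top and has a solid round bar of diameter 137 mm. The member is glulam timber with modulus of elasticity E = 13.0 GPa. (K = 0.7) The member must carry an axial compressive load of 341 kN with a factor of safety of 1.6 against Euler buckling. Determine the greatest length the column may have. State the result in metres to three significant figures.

L_max ≈ 2.88 m

I = πd⁴/64 = π×137⁴/64 = 1.729×10^7 mm⁴
I = 1.729×10^-5 m⁴
Required critical load P_cr = n·P = 1.6 × 341 = 545.6 kN = 5.456×10^5 N
From P_cr = π²EI/(K·L)²:  L = (1/K)·√(π²EI/P_cr) = (1/0.7)·√(π²×1.30×10^10×1.729×10^-5/5.456×10^5)
L = 2.88 m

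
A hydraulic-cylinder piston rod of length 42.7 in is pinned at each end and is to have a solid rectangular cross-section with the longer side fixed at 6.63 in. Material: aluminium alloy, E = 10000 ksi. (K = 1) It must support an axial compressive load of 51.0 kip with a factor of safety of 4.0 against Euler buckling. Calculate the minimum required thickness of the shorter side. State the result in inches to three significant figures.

Required P_cr = n·P = 4.0 × 51.0 = 204.0 kip
L_e = K·L = 1 × 42.7 = 42.70 in
Required I = P_cr·L_e²/(π²E) = 2.040×10^5 × 42.70² / (π² × 1.00×10^7) = 3.769 in⁴
Rectangle, weak axis: I_min = h·b³/12 with h = 6.63 in fixed  ⇒  b = (12I/h)^(1/3) = 1.90 in

b ≈ 1.90 in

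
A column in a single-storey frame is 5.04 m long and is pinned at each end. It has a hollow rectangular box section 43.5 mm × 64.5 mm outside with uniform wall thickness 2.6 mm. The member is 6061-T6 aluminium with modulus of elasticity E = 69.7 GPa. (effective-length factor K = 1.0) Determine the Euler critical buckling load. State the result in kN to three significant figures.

Inner dimensions: h_i = 64.5 − 2×2.6 = 59.30 mm, b_i = 43.5 − 2×2.6 = 38.30 mm
Weak-axis I_min = (h_o·b_o³ − h_i·b_i³)/12 with b_o = 43.5, b_i = 38.30 mm (shorter outer/inner sides).
I_min = (64.5×43.5³ − 59.30×38.30³)/12 = 1.648×10^5 mm⁴
I = 1.648×10^5 mm⁴ = 1.648×10^-7 m⁴
Effective length L_e = K·L = 1 × 5.04 = 5.040 m
P_cr = π²EI / L_e² = π² × 69.7×10⁹ × 1.648×10^-7 / 5.040² = 4.463×10^3 N

P_cr ≈ 4.46 kN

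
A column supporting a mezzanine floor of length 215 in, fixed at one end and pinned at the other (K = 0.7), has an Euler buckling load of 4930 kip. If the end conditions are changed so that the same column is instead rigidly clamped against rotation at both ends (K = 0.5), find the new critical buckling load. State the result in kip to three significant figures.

P_cr ≈ 9660 kip

P_cr ∝ 1/K², so P_cr,new = P_cr,old × (K_old/K_new)² = 4930 × (0.7/0.5)²
= 4930 × 1.960 = 9660 kip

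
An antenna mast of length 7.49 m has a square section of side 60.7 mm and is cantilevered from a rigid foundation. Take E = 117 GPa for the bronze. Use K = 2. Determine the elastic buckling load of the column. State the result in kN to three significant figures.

P_cr ≈ 5.82 kN

I = a⁴/12 = 60.7⁴/12 = 1.131×10^6 mm⁴
I = 1.131×10^6 mm⁴ = 1.131×10^-6 m⁴
Effective length L_e = K·L = 2 × 7.49 = 14.98 m
P_cr = π²EI / L_e² = π² × 117×10⁹ × 1.131×10^-6 / 14.98² = 5.822×10^3 N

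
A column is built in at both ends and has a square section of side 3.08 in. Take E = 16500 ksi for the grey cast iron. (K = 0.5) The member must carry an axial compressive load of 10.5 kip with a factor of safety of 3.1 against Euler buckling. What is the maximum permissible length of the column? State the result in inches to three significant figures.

L_max ≈ 387 in

I = a⁴/12 = 3.08⁴/12 = 7.499 in⁴
Required critical load P_cr = n·P = 3.1 × 10.5 = 32.55 kip = 3.255×10^4 lb
From P_cr = π²EI/(K·L)²:  L = (1/K)·√(π²EI/P_cr) = (1/0.5)·√(π²×1.65×10^7×7.499/3.255×10^4)
L = 387 in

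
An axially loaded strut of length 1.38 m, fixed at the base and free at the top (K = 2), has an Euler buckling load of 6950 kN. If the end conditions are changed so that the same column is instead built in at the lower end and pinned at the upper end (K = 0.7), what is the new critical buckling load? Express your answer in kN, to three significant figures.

P_cr ∝ 1/K², so P_cr,new = P_cr,old × (K_old/K_new)² = 6950 × (2/0.7)²
= 6950 × 8.163 = 56700 kN

P_cr ≈ 56700 kN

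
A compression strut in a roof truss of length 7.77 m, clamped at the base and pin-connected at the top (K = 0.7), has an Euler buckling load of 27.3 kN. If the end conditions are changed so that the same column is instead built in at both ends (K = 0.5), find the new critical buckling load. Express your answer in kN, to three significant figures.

P_cr ≈ 53.5 kN

P_cr ∝ 1/K², so P_cr,new = P_cr,old × (K_old/K_new)² = 27.3 × (0.7/0.5)²
= 27.3 × 1.960 = 53.5 kN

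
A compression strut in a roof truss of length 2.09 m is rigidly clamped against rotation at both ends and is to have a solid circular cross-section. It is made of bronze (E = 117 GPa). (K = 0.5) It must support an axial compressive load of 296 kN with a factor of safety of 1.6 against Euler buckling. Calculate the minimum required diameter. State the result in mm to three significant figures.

d ≈ 55.0 mm

Required P_cr = n·P = 1.6 × 296 = 473.6 kN
L_e = K·L = 0.5 × 2.09 = 1.045 m
Required I = P_cr·L_e²/(π²E) = 4.736×10^5 × 1.045² / (π² × 1.17×10^11) = 4.479×10^-7 m⁴
I_req = 4.479×10^5 mm⁴
Solid circle: I = πd⁴/64  ⇒  d = (64I/π)^(1/4) = (64×4.479×10^5/π)^(1/4) = 55.0 mm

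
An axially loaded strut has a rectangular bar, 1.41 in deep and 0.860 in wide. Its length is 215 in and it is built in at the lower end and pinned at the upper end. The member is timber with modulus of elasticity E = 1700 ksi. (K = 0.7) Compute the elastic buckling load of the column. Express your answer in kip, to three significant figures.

Buckling occurs about the weak axis: I_min = h·b³/12 with b = 0.860 in (the shorter side).
I_min = 1.41×0.860³/12 = 7.474×10^-2 in⁴
Effective length L_e = K·L = 0.7 × 215 = 150.5 in
P_cr = π²EI / L_e² = π² × 1700×10³ × 7.474×10^-2 / 150.5² = 55.36 lb

P_cr ≈ 0.0554 kip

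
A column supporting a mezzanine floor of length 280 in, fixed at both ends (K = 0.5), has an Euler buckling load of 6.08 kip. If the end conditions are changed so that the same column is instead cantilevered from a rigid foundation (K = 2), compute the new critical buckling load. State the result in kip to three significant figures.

P_cr ∝ 1/K², so P_cr,new = P_cr,old × (K_old/K_new)² = 6.08 × (0.5/2)²
= 6.08 × 0.06250 = 0.380 kip

P_cr ≈ 0.380 kip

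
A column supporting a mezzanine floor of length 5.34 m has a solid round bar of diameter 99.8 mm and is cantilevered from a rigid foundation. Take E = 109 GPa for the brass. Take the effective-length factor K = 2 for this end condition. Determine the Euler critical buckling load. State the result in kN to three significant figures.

I = πd⁴/64 = π×99.8⁴/64 = 4.870×10^6 mm⁴
I = 4.870×10^6 mm⁴ = 4.870×10^-6 m⁴
Effective length L_e = K·L = 2 × 5.34 = 10.68 m
P_cr = π²EI / L_e² = π² × 109×10⁹ × 4.870×10^-6 / 10.68² = 4.593×10^4 N

P_cr ≈ 45.9 kN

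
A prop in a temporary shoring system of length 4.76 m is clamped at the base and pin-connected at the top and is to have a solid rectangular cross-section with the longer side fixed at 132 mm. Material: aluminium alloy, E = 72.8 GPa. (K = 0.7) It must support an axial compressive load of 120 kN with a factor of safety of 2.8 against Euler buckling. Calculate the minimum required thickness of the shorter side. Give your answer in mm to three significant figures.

b ≈ 77.9 mm

Required P_cr = n·P = 2.8 × 120 = 336.0 kN
L_e = K·L = 0.7 × 4.76 = 3.332 m
Required I = P_cr·L_e²/(π²E) = 3.360×10^5 × 3.332² / (π² × 7.28×10^10) = 5.192×10^-6 m⁴
I_req = 5.192×10^6 mm⁴
Rectangle, weak axis: I_min = h·b³/12 with h = 132 mm fixed  ⇒  b = (12I/h)^(1/3) = 77.9 mm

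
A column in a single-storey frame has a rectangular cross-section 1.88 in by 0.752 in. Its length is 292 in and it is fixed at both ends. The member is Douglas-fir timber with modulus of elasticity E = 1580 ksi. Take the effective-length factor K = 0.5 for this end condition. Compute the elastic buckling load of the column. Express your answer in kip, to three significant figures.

P_cr ≈ 0.0487 kip

Buckling occurs about the weak axis: I_min = h·b³/12 with b = 0.752 in (the shorter side).
I_min = 1.88×0.752³/12 = 6.662×10^-2 in⁴
Effective length L_e = K·L = 0.5 × 292 = 146.0 in
P_cr = π²EI / L_e² = π² × 1580×10³ × 6.662×10^-2 / 146.0² = 48.74 lb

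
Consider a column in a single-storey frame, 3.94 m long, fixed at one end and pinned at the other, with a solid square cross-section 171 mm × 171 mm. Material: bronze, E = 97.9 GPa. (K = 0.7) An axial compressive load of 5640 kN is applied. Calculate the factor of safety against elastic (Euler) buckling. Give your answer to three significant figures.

n ≈ 1.60

I = a⁴/12 = 171⁴/12 = 7.125×10^7 mm⁴
I = 7.125×10^7 mm⁴ = 7.125×10^-5 m⁴
Effective length L_e = K·L = 0.7 × 3.94 = 2.758 m
P_cr = π²EI / L_e² = π² × 97.9×10⁹ × 7.125×10^-5 / 2.758² = 9.051×10^6 N
Factor of safety n = P_cr / P = 9051.0 / 5640 = 1.60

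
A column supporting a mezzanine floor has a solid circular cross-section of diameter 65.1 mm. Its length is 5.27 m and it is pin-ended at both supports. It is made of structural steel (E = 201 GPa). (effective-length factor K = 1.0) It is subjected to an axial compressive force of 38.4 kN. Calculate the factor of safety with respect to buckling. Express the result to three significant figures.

n ≈ 1.64

I = πd⁴/64 = π×65.1⁴/64 = 8.816×10^5 mm⁴
I = 8.816×10^5 mm⁴ = 8.816×10^-7 m⁴
Effective length L_e = K·L = 1 × 5.27 = 5.270 m
P_cr = π²EI / L_e² = π² × 201×10⁹ × 8.816×10^-7 / 5.270² = 6.298×10^4 N
Factor of safety n = P_cr / P = 62.975 / 38.4 = 1.64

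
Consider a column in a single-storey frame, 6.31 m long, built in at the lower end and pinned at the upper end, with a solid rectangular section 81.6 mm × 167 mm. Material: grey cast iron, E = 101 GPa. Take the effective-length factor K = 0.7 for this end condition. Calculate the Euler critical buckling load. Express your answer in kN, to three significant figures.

Buckling occurs about the weak axis: I_min = h·b³/12 with b = 81.6 mm (the shorter side).
I_min = 167×81.6³/12 = 7.561×10^6 mm⁴
I = 7.561×10^6 mm⁴ = 7.561×10^-6 m⁴
Effective length L_e = K·L = 0.7 × 6.31 = 4.417 m
P_cr = π²EI / L_e² = π² × 101×10⁹ × 7.561×10^-6 / 4.417² = 3.863×10^5 N

P_cr ≈ 386 kN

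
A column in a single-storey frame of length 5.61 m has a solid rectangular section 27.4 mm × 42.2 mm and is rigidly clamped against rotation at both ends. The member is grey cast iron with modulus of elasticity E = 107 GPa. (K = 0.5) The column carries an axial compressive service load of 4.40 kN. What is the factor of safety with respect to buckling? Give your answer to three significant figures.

Buckling occurs about the weak axis: I_min = h·b³/12 with b = 27.4 mm (the shorter side).
I_min = 42.2×27.4³/12 = 7.234×10^4 mm⁴
I = 7.234×10^4 mm⁴ = 7.234×10^-8 m⁴
Effective length L_e = K·L = 0.5 × 5.61 = 2.805 m
P_cr = π²EI / L_e² = π² × 107×10⁹ × 7.234×10^-8 / 2.805² = 9.710×10^3 N
Factor of safety n = P_cr / P = 9.7096 / 4.40 = 2.21

n ≈ 2.21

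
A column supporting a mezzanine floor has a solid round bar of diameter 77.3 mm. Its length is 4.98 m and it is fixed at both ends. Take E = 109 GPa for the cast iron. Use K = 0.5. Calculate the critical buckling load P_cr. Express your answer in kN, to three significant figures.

P_cr ≈ 304 kN

I = πd⁴/64 = π×77.3⁴/64 = 1.753×10^6 mm⁴
I = 1.753×10^6 mm⁴ = 1.753×10^-6 m⁴
Effective length L_e = K·L = 0.5 × 4.98 = 2.490 m
P_cr = π²EI / L_e² = π² × 109×10⁹ × 1.753×10^-6 / 2.490² = 3.041×10^5 N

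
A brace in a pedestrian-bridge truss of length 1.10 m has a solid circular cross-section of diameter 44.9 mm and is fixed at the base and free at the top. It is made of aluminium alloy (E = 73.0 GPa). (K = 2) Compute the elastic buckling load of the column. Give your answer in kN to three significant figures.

I = πd⁴/64 = π×44.9⁴/64 = 1.995×10^5 mm⁴
I = 1.995×10^5 mm⁴ = 1.995×10^-7 m⁴
Effective length L_e = K·L = 2 × 1.10 = 2.200 m
P_cr = π²EI / L_e² = π² × 73.0×10⁹ × 1.995×10^-7 / 2.200² = 2.970×10^4 N

P_cr ≈ 29.7 kN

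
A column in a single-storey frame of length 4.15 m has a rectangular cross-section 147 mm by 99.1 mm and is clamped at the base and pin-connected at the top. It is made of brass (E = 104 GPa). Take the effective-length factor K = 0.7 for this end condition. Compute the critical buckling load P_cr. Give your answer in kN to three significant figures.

Buckling occurs about the weak axis: I_min = h·b³/12 with b = 99.1 mm (the shorter side).
I_min = 147×99.1³/12 = 1.192×10^7 mm⁴
I = 1.192×10^7 mm⁴ = 1.192×10^-5 m⁴
Effective length L_e = K·L = 0.7 × 4.15 = 2.905 m
P_cr = π²EI / L_e² = π² × 104×10⁹ × 1.192×10^-5 / 2.905² = 1.450×10^6 N

P_cr ≈ 1450 kN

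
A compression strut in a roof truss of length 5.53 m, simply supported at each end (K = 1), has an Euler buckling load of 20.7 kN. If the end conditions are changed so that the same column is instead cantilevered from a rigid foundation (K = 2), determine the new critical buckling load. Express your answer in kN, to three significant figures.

P_cr ≈ 5.18 kN

P_cr ∝ 1/K², so P_cr,new = P_cr,old × (K_old/K_new)² = 20.7 × (1/2)²
= 20.7 × 0.2500 = 5.18 kN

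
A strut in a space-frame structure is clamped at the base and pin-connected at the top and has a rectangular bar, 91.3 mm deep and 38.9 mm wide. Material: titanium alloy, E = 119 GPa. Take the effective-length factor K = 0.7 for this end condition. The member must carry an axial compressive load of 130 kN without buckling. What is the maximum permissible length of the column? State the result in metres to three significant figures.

L_max ≈ 2.87 m

Buckling occurs about the weak axis: I_min = h·b³/12 with b = 38.9 mm (the shorter side).
I_min = 91.3×38.9³/12 = 4.479×10^5 mm⁴
I = 4.479×10^-7 m⁴
At the buckling limit P_cr = P = 1.300×10^5 N
From P_cr = π²EI/(K·L)²:  L = (1/K)·√(π²EI/P_cr) = (1/0.7)·√(π²×1.19×10^11×4.479×10^-7/1.300×10^5)
L = 2.87 m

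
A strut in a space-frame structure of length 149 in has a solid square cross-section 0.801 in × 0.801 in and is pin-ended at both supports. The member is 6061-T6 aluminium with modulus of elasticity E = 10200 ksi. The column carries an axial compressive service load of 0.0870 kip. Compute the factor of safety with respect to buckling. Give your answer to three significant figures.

I = a⁴/12 = 0.801⁴/12 = 3.430×10^-2 in⁴
Effective length L_e = K·L = 1 × 149 = 149.0 in
P_cr = π²EI / L_e² = π² × 10200×10³ × 3.430×10^-2 / 149.0² = 155.6 lb
Factor of safety n = P_cr / P = 0.15555 / 0.0870 = 1.79

n ≈ 1.79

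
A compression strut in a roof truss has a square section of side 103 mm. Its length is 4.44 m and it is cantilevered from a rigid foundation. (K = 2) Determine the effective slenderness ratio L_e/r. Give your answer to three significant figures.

λ ≈ 299

For a square r = a/√12 = 103/√12 = 29.73 mm
L_e = K·L = 2 × 4.44 m = 8.880 m = 8880.0 mm
λ = L_e / r_min = 8880.0 / 29.73 = 299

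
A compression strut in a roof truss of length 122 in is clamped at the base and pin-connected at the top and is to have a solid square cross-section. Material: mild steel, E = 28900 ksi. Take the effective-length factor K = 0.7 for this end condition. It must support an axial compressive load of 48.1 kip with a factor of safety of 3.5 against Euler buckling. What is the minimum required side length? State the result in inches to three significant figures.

Required P_cr = n·P = 3.5 × 48.1 = 168.4 kip
L_e = K·L = 0.7 × 122 = 85.40 in
Required I = P_cr·L_e²/(π²E) = 1.683×10^5 × 85.40² / (π² × 2.89×10^7) = 4.305 in⁴
Solid square: I = a⁴/12  ⇒  a = (12I)^(1/4) = (12×4.305)^(1/4) = 2.68 in

a ≈ 2.68 in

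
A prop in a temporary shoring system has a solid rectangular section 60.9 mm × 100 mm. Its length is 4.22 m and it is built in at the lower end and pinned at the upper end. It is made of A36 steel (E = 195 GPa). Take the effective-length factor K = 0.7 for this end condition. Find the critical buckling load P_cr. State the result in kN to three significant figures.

P_cr ≈ 415 kN

Buckling occurs about the weak axis: I_min = h·b³/12 with b = 60.9 mm (the shorter side).
I_min = 100×60.9³/12 = 1.882×10^6 mm⁴
I = 1.882×10^6 mm⁴ = 1.882×10^-6 m⁴
Effective length L_e = K·L = 0.7 × 4.22 = 2.954 m
P_cr = π²EI / L_e² = π² × 195×10⁹ × 1.882×10^-6 / 2.954² = 4.151×10^5 N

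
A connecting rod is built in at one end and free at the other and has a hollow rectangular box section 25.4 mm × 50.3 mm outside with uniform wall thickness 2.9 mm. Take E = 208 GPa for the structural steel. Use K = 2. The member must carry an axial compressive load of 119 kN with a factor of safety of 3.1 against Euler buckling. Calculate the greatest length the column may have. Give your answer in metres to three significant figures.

L_max ≈ 0.238 m

Inner dimensions: h_i = 50.3 − 2×2.9 = 44.50 mm, b_i = 25.4 − 2×2.9 = 19.60 mm
Weak-axis I_min = (h_o·b_o³ − h_i·b_i³)/12 with b_o = 25.4, b_i = 19.60 mm (shorter outer/inner sides).
I_min = (50.3×25.4³ − 44.50×19.60³)/12 = 4.077×10^4 mm⁴
I = 4.077×10^-8 m⁴
Required critical load P_cr = n·P = 3.1 × 119 = 368.9 kN = 3.689×10^5 N
From P_cr = π²EI/(K·L)²:  L = (1/K)·√(π²EI/P_cr) = (1/2)·√(π²×2.08×10^11×4.077×10^-8/3.689×10^5)
L = 0.238 m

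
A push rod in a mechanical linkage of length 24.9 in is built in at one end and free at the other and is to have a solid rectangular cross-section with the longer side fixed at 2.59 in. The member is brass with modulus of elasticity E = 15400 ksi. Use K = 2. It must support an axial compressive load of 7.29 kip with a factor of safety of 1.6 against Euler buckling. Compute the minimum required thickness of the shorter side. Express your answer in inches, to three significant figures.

b ≈ 0.959 in

Required P_cr = n·P = 1.6 × 7.29 = 11.66 kip
L_e = K·L = 2 × 24.9 = 49.80 in
Required I = P_cr·L_e²/(π²E) = 1.166×10^4 × 49.80² / (π² × 1.54×10^7) = 0.1903 in⁴
Rectangle, weak axis: I_min = h·b³/12 with h = 2.59 in fixed  ⇒  b = (12I/h)^(1/3) = 0.959 in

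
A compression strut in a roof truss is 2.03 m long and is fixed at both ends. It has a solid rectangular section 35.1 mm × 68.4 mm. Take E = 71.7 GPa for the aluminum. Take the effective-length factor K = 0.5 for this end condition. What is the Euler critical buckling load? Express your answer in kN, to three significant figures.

Buckling occurs about the weak axis: I_min = h·b³/12 with b = 35.1 mm (the shorter side).
I_min = 68.4×35.1³/12 = 2.465×10^5 mm⁴
I = 2.465×10^5 mm⁴ = 2.465×10^-7 m⁴
Effective length L_e = K·L = 0.5 × 2.03 = 1.015 m
P_cr = π²EI / L_e² = π² × 71.7×10⁹ × 2.465×10^-7 / 1.015² = 1.693×10^5 N

P_cr ≈ 169 kN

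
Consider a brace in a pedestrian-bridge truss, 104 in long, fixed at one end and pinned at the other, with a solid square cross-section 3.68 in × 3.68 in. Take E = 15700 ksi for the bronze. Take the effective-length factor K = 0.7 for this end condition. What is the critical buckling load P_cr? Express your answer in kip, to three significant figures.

P_cr ≈ 447 kip

I = a⁴/12 = 3.68⁴/12 = 15.28 in⁴
Effective length L_e = K·L = 0.7 × 104 = 72.80 in
P_cr = π²EI / L_e² = π² × 15700×10³ × 15.28 / 72.80² = 4.468×10^5 lb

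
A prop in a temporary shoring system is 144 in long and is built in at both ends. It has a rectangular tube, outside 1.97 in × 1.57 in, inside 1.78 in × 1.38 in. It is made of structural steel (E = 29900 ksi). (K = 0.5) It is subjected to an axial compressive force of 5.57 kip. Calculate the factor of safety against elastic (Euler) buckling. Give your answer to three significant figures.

n ≈ 2.51

Weak-axis I_min = (h_o·b_o³ − h_i·b_i³)/12 with b_o = 1.57, b_i = 1.380 in (shorter outer/inner sides).
I_min = (1.97×1.57³ − 1.780×1.380³)/12 = 0.2455 in⁴
Effective length L_e = K·L = 0.5 × 144 = 72.00 in
P_cr = π²EI / L_e² = π² × 29900×10³ × 0.2455 / 72.00² = 1.397×10^4 lb
Factor of safety n = P_cr / P = 13.974 / 5.57 = 2.51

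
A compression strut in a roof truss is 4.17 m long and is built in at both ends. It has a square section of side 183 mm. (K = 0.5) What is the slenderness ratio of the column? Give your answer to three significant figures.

I = a⁴/12 = 183⁴/12 = 9.346×10^7 mm⁴
A = 3.349×10^4 mm²;  r_min = √(I/A) = √(9.346×10^7/3.349×10^4) = 52.83 mm
L_e = K·L = 0.5 × 4.17 m = 2.085 m = 2085.0 mm
λ = L_e / r_min = 2085.0 / 52.83 = 39.5

λ ≈ 39.5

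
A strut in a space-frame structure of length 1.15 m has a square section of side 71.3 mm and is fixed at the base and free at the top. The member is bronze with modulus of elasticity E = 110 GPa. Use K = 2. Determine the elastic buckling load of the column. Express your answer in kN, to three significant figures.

P_cr ≈ 442 kN

I = a⁴/12 = 71.3⁴/12 = 2.154×10^6 mm⁴
I = 2.154×10^6 mm⁴ = 2.154×10^-6 m⁴
Effective length L_e = K·L = 2 × 1.15 = 2.300 m
P_cr = π²EI / L_e² = π² × 110×10⁹ × 2.154×10^-6 / 2.300² = 4.420×10^5 N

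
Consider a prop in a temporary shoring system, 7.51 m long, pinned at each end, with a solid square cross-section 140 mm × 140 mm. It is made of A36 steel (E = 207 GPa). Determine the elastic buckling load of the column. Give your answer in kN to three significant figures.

I = a⁴/12 = 140⁴/12 = 3.201×10^7 mm⁴
I = 3.201×10^7 mm⁴ = 3.201×10^-5 m⁴
Effective length L_e = K·L = 1 × 7.51 = 7.510 m
P_cr = π²EI / L_e² = π² × 207×10⁹ × 3.201×10^-5 / 7.510² = 1.160×10^6 N

P_cr ≈ 1160 kN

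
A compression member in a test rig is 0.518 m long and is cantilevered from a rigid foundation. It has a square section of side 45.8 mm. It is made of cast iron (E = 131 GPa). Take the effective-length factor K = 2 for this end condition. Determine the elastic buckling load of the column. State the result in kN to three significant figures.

P_cr ≈ 442 kN

I = a⁴/12 = 45.8⁴/12 = 3.667×10^5 mm⁴
I = 3.667×10^5 mm⁴ = 3.667×10^-7 m⁴
Effective length L_e = K·L = 2 × 0.518 = 1.036 m
P_cr = π²EI / L_e² = π² × 131×10⁹ × 3.667×10^-7 / 1.036² = 4.417×10^5 N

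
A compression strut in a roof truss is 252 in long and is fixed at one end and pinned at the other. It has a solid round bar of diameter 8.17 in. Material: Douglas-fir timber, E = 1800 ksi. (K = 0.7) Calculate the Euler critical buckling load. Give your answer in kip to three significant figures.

I = πd⁴/64 = π×8.17⁴/64 = 218.7 in⁴
Effective length L_e = K·L = 0.7 × 252 = 176.4 in
P_cr = π²EI / L_e² = π² × 1800×10³ × 218.7 / 176.4² = 1.249×10^5 lb

P_cr ≈ 125 kip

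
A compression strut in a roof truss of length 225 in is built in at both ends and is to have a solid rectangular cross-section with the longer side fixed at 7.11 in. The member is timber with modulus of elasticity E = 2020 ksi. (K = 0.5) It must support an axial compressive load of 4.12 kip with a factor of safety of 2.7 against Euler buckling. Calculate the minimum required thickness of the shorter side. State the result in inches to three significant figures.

b ≈ 2.28 in

Required P_cr = n·P = 2.7 × 4.12 = 11.12 kip
L_e = K·L = 0.5 × 225 = 112.5 in
Required I = P_cr·L_e²/(π²E) = 1.112×10^4 × 112.5² / (π² × 2.02×10^6) = 7.062 in⁴
Rectangle, weak axis: I_min = h·b³/12 with h = 7.11 in fixed  ⇒  b = (12I/h)^(1/3) = 2.28 in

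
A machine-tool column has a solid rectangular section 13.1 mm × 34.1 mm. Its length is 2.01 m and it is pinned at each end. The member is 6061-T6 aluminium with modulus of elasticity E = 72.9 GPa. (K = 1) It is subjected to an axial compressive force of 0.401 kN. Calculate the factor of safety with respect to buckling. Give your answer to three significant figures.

n ≈ 2.84

Buckling occurs about the weak axis: I_min = h·b³/12 with b = 13.1 mm (the shorter side).
I_min = 34.1×13.1³/12 = 6.388×10^3 mm⁴
I = 6.388×10^3 mm⁴ = 6.388×10^-9 m⁴
Effective length L_e = K·L = 1 × 2.01 = 2.010 m
P_cr = π²EI / L_e² = π² × 72.9×10⁹ × 6.388×10^-9 / 2.010² = 1.138×10^3 N
Factor of safety n = P_cr / P = 1.1377 / 0.401 = 2.84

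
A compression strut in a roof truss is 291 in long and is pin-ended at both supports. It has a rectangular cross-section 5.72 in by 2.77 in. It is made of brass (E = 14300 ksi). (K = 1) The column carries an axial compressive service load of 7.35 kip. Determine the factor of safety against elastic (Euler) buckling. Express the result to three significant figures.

Buckling occurs about the weak axis: I_min = h·b³/12 with b = 2.77 in (the shorter side).
I_min = 5.72×2.77³/12 = 10.13 in⁴
Effective length L_e = K·L = 1 × 291 = 291.0 in
P_cr = π²EI / L_e² = π² × 14300×10³ × 10.13 / 291.0² = 1.689×10^4 lb
Factor of safety n = P_cr / P = 16.885 / 7.35 = 2.30

n ≈ 2.30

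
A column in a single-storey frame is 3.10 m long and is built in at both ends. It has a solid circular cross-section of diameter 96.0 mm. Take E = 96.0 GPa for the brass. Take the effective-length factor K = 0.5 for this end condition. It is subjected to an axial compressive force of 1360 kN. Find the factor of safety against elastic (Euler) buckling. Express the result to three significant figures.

I = πd⁴/64 = π×96.0⁴/64 = 4.169×10^6 mm⁴
I = 4.169×10^6 mm⁴ = 4.169×10^-6 m⁴
Effective length L_e = K·L = 0.5 × 3.10 = 1.550 m
P_cr = π²EI / L_e² = π² × 96.0×10⁹ × 4.169×10^-6 / 1.550² = 1.644×10^6 N
Factor of safety n = P_cr / P = 1644.2 / 1360 = 1.21

n ≈ 1.21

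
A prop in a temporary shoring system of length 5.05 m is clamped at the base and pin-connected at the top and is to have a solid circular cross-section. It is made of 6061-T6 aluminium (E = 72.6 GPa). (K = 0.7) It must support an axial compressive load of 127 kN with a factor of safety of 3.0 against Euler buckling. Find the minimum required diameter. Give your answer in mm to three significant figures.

d ≈ 108 mm

Required P_cr = n·P = 3.0 × 127 = 381.0 kN
L_e = K·L = 0.7 × 5.05 = 3.535 m
Required I = P_cr·L_e²/(π²E) = 3.810×10^5 × 3.535² / (π² × 7.26×10^10) = 6.645×10^-6 m⁴
I_req = 6.645×10^6 mm⁴
Solid circle: I = πd⁴/64  ⇒  d = (64I/π)^(1/4) = (64×6.645×10^6/π)^(1/4) = 108 mm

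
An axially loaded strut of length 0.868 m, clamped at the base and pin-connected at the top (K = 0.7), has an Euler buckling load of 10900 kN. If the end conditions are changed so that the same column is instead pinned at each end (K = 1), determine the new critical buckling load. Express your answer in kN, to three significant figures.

P_cr ∝ 1/K², so P_cr,new = P_cr,old × (K_old/K_new)² = 10900 × (0.7/1)²
= 10900 × 0.4900 = 5340 kN

P_cr ≈ 5340 kN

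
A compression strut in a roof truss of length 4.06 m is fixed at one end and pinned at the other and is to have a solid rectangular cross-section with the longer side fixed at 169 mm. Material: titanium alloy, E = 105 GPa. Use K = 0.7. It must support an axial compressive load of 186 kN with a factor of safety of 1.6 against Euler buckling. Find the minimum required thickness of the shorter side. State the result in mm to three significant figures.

b ≈ 54.8 mm

Required P_cr = n·P = 1.6 × 186 = 297.6 kN
L_e = K·L = 0.7 × 4.06 = 2.842 m
Required I = P_cr·L_e²/(π²E) = 2.976×10^5 × 2.842² / (π² × 1.05×10^11) = 2.319×10^-6 m⁴
I_req = 2.319×10^6 mm⁴
Rectangle, weak axis: I_min = h·b³/12 with h = 169 mm fixed  ⇒  b = (12I/h)^(1/3) = 54.8 mm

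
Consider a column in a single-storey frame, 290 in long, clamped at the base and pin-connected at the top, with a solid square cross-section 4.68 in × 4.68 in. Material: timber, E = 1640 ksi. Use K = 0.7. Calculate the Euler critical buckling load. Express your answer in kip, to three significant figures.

I = a⁴/12 = 4.68⁴/12 = 39.98 in⁴
Effective length L_e = K·L = 0.7 × 290 = 203.0 in
P_cr = π²EI / L_e² = π² × 1640×10³ × 39.98 / 203.0² = 1.570×10^4 lb

P_cr ≈ 15.7 kip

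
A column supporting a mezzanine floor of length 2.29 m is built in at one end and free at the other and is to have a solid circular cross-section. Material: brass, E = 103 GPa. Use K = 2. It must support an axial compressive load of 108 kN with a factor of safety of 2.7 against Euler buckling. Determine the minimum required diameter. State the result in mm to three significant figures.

d ≈ 105 mm

Required P_cr = n·P = 2.7 × 108 = 291.6 kN
L_e = K·L = 2 × 2.29 = 4.580 m
Required I = P_cr·L_e²/(π²E) = 2.916×10^5 × 4.580² / (π² × 1.03×10^11) = 6.017×10^-6 m⁴
I_req = 6.017×10^6 mm⁴
Solid circle: I = πd⁴/64  ⇒  d = (64I/π)^(1/4) = (64×6.017×10^6/π)^(1/4) = 105 mm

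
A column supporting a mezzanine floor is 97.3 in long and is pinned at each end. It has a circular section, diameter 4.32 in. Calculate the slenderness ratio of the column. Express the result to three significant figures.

λ ≈ 90.1

For a solid circle r = d/4 = 4.32/4 = 1.080 in
L_e = K·L = 1 × 97.3 = 97.30 in
λ = L_e / r_min = 97.300 / 1.080 = 90.1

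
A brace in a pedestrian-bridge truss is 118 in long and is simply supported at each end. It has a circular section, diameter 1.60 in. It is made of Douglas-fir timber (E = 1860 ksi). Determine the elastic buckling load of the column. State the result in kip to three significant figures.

P_cr ≈ 0.424 kip

I = πd⁴/64 = π×1.60⁴/64 = 0.3217 in⁴
Effective length L_e = K·L = 1 × 118 = 118.0 in
P_cr = π²EI / L_e² = π² × 1860×10³ × 0.3217 / 118.0² = 424.1 lb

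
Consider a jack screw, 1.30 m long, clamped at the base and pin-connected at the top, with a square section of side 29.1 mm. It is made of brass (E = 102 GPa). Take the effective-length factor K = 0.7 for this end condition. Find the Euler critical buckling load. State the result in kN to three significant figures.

P_cr ≈ 72.6 kN

I = a⁴/12 = 29.1⁴/12 = 5.976×10^4 mm⁴
I = 5.976×10^4 mm⁴ = 5.976×10^-8 m⁴
Effective length L_e = K·L = 0.7 × 1.30 = 0.9100 m
P_cr = π²EI / L_e² = π² × 102×10⁹ × 5.976×10^-8 / 0.9100² = 7.265×10^4 N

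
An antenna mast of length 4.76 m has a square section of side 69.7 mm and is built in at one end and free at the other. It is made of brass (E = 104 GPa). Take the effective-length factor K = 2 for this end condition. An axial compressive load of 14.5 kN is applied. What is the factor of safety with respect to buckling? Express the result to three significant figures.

I = a⁴/12 = 69.7⁴/12 = 1.967×10^6 mm⁴
I = 1.967×10^6 mm⁴ = 1.967×10^-6 m⁴
Effective length L_e = K·L = 2 × 4.76 = 9.520 m
P_cr = π²EI / L_e² = π² × 104×10⁹ × 1.967×10^-6 / 9.520² = 2.227×10^4 N
Factor of safety n = P_cr / P = 22.275 / 14.5 = 1.54

n ≈ 1.54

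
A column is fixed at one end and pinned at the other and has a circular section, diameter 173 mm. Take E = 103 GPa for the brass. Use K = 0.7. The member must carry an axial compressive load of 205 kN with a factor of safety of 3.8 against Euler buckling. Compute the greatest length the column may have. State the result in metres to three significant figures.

I = πd⁴/64 = π×173⁴/64 = 4.397×10^7 mm⁴
I = 4.397×10^-5 m⁴
Required critical load P_cr = n·P = 3.8 × 205 = 779.0 kN = 7.790×10^5 N
From P_cr = π²EI/(K·L)²:  L = (1/K)·√(π²EI/P_cr) = (1/0.7)·√(π²×1.03×10^11×4.397×10^-5/7.790×10^5)
L = 10.8 m

L_max ≈ 10.8 m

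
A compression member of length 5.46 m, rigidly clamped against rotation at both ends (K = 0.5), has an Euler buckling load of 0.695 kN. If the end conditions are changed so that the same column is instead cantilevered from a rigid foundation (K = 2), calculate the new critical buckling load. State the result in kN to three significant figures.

P_cr ∝ 1/K², so P_cr,new = P_cr,old × (K_old/K_new)² = 0.695 × (0.5/2)²
= 0.695 × 0.06250 = 0.0434 kN

P_cr ≈ 0.0434 kN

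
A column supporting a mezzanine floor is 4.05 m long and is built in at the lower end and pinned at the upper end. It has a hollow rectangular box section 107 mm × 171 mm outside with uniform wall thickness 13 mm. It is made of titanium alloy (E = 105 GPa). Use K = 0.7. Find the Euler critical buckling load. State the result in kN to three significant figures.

P_cr ≈ 1420 kN

Inner dimensions: h_i = 171 − 2×13 = 145.0 mm, b_i = 107 − 2×13 = 81.00 mm
Weak-axis I_min = (h_o·b_o³ − h_i·b_i³)/12 with b_o = 107, b_i = 81.00 mm (shorter outer/inner sides).
I_min = (171×107³ − 145.0×81.00³)/12 = 1.104×10^7 mm⁴
I = 1.104×10^7 mm⁴ = 1.104×10^-5 m⁴
Effective length L_e = K·L = 0.7 × 4.05 = 2.835 m
P_cr = π²EI / L_e² = π² × 105×10⁹ × 1.104×10^-5 / 2.835² = 1.423×10^6 N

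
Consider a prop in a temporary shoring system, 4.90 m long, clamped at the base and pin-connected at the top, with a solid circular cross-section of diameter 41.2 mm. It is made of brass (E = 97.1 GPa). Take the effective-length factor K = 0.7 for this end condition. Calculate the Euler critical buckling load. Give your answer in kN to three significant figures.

I = πd⁴/64 = π×41.2⁴/64 = 1.414×10^5 mm⁴
I = 1.414×10^5 mm⁴ = 1.414×10^-7 m⁴
Effective length L_e = K·L = 0.7 × 4.90 = 3.430 m
P_cr = π²EI / L_e² = π² × 97.1×10⁹ × 1.414×10^-7 / 3.430² = 1.152×10^4 N

P_cr ≈ 11.5 kN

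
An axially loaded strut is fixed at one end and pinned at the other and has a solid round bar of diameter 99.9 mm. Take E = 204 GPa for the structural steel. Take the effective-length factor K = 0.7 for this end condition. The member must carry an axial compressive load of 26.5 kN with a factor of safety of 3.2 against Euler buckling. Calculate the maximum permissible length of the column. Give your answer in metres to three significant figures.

L_max ≈ 15.4 m

I = πd⁴/64 = π×99.9⁴/64 = 4.889×10^6 mm⁴
I = 4.889×10^-6 m⁴
Required critical load P_cr = n·P = 3.2 × 26.5 = 84.80 kN = 8.480×10^4 N
From P_cr = π²EI/(K·L)²:  L = (1/K)·√(π²EI/P_cr) = (1/0.7)·√(π²×2.04×10^11×4.889×10^-6/8.480×10^4)
L = 15.4 m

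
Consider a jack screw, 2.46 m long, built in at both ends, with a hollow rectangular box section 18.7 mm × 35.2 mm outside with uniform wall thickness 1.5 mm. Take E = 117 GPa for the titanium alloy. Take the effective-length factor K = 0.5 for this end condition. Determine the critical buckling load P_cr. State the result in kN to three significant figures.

P_cr ≈ 6.71 kN

Inner dimensions: h_i = 35.2 − 2×1.5 = 32.20 mm, b_i = 18.7 − 2×1.5 = 15.70 mm
Weak-axis I_min = (h_o·b_o³ − h_i·b_i³)/12 with b_o = 18.7, b_i = 15.70 mm (shorter outer/inner sides).
I_min = (35.2×18.7³ − 32.20×15.70³)/12 = 8.797×10^3 mm⁴
I = 8.797×10^3 mm⁴ = 8.797×10^-9 m⁴
Effective length L_e = K·L = 0.5 × 2.46 = 1.230 m
P_cr = π²EI / L_e² = π² × 117×10⁹ × 8.797×10^-9 / 1.230² = 6.715×10^3 N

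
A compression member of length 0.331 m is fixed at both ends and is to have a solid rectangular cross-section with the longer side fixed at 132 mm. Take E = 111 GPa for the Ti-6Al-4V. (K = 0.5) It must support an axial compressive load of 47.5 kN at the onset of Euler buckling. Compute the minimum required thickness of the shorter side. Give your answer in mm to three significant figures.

b ≈ 4.76 mm

L_e = K·L = 0.5 × 0.331 = 0.1655 m
Required I = P_cr·L_e²/(π²E) = 4.750×10^4 × 0.1655² / (π² × 1.11×10^11) = 1.188×10^-9 m⁴
I_req = 1.188×10^3 mm⁴
Rectangle, weak axis: I_min = h·b³/12 with h = 132 mm fixed  ⇒  b = (12I/h)^(1/3) = 4.76 mm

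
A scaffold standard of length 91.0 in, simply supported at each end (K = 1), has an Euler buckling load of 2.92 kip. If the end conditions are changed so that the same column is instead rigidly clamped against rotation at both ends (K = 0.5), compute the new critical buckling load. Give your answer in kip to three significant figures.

P_cr ≈ 11.7 kip

P_cr ∝ 1/K², so P_cr,new = P_cr,old × (K_old/K_new)² = 2.92 × (1/0.5)²
= 2.92 × 4.000 = 11.7 kip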